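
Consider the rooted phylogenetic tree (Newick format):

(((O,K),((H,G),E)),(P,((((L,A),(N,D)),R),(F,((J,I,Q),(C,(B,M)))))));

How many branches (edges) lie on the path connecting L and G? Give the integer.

The MRCA of L and G is the root of the tree.
From L up to that node: 6 branches. From G up to the same node: 4 branches. Total: 6 + 4 = 10.

10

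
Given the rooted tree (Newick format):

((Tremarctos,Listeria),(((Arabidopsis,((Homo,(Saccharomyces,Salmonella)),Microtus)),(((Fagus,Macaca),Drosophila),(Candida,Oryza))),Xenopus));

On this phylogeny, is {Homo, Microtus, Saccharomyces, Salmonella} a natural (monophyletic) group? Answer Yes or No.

Yes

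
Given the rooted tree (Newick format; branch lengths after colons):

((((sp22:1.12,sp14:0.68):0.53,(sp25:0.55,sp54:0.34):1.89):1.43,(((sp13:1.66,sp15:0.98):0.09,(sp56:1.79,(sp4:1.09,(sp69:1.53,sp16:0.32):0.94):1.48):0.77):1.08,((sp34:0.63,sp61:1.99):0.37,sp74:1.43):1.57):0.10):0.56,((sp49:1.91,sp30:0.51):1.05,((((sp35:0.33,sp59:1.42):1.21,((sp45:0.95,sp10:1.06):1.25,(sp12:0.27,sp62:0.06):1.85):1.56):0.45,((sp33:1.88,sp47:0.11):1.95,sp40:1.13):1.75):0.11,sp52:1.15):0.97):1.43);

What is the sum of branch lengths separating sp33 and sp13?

11.58

The path runs sp33 → … → MRCA → … → sp13; the MRCA is the root of the tree.
Branch lengths along that path: 1.88 + 1.95 + 1.75 + 0.11 + 0.97 + 1.43 + 0.56 + 0.10 + 1.08 + 0.09 + 1.66 = 11.58.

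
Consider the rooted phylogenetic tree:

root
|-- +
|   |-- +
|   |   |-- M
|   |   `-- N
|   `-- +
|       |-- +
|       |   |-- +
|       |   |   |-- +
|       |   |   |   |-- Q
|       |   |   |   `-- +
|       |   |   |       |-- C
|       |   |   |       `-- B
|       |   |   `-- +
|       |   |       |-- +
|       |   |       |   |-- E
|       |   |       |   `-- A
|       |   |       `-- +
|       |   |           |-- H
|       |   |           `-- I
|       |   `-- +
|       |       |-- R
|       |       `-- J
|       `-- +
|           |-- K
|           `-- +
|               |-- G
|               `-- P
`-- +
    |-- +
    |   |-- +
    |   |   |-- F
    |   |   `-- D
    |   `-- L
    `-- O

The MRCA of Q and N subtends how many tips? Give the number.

14

The MRCA of Q and N is the node subtending ((M,N),((((Q,(C,B)),((E,A),(H,I))),(R,J)),(K,(G,P)))).
That clade contains 14 terminal taxa: A, B, C, E, G, H, I, J, K, M, N, P, Q, R.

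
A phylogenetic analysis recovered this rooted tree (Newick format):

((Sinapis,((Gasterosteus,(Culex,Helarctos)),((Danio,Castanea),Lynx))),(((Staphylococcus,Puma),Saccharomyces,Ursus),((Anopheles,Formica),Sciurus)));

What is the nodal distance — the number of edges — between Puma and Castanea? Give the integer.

9

The MRCA of Puma and Castanea is the root of the tree.
From Puma up to that node: 4 branches. From Castanea up to the same node: 5 branches. Total: 4 + 5 = 9.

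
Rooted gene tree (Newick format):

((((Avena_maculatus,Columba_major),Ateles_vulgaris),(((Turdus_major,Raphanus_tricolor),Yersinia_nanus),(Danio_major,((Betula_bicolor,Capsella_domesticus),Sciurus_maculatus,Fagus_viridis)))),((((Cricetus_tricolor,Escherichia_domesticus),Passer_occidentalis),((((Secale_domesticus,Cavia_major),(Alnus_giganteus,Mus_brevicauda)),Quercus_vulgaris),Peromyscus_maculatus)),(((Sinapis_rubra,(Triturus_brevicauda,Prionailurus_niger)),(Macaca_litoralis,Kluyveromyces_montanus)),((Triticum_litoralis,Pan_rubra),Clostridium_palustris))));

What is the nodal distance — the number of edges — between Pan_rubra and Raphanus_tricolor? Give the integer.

10

The MRCA of Pan_rubra and Raphanus_tricolor is the root of the tree.
From Pan_rubra up to that node: 5 branches. From Raphanus_tricolor up to the same node: 5 branches. Total: 5 + 5 = 10.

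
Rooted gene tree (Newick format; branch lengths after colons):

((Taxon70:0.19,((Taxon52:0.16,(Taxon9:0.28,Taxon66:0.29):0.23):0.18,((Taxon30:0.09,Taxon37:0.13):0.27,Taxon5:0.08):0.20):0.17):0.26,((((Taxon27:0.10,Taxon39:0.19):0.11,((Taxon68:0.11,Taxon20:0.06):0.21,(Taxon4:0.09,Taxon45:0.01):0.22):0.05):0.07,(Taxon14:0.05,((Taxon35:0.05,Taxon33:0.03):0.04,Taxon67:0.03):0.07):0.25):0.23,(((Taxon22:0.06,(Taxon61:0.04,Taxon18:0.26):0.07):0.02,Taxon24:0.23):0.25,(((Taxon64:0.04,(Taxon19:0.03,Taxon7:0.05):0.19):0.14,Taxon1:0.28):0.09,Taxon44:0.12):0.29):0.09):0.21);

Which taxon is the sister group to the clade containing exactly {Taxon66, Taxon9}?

The clade containing exactly {Taxon66, Taxon9} attaches to the tree at the node subtending (Taxon52,(Taxon9,Taxon66)).
The other lineage descending from that same node — the sister group — is the single tip Taxon52.

Taxon52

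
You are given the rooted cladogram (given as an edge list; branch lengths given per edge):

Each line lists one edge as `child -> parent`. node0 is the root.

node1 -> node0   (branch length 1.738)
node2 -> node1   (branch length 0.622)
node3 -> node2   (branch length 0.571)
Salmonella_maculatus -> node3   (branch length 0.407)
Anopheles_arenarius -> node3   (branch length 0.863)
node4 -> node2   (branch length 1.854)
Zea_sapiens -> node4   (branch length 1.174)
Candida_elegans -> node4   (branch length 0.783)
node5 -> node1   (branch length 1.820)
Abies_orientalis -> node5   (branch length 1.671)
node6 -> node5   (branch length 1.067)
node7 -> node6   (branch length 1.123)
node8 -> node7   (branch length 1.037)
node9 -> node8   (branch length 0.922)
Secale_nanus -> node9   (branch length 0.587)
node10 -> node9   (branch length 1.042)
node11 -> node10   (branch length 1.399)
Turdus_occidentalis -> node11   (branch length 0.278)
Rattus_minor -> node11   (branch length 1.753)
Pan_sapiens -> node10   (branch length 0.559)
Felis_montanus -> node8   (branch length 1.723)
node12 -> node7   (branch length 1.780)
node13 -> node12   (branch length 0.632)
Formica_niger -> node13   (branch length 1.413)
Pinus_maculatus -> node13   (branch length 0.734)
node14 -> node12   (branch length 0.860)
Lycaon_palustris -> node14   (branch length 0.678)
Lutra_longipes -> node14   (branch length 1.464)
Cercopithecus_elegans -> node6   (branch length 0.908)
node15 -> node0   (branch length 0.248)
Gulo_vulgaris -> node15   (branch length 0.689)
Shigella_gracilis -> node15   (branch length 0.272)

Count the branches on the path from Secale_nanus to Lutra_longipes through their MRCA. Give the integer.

The MRCA of Secale_nanus and Lutra_longipes is the node subtending (((Secale_nanus,((Turdus_occidentalis,Rattus_minor),Pan_sapiens)),Felis_montanus),((Formica_niger,Pinus_maculatus),(Lycaon_palustris,Lutra_longipes))).
From Secale_nanus up to that node: 3 branches. From Lutra_longipes up to the same node: 3 branches. Total: 3 + 3 = 6.

6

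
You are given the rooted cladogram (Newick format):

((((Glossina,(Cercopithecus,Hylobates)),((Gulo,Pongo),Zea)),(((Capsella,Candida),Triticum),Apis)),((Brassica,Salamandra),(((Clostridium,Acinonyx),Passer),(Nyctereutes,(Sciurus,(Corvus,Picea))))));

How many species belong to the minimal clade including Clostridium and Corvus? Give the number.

The MRCA of Clostridium and Corvus is the node subtending (((Clostridium,Acinonyx),Passer),(Nyctereutes,(Sciurus,(Corvus,Picea)))).
That clade contains 7 terminal taxa: Acinonyx, Clostridium, Corvus, Nyctereutes, Passer, Picea, Sciurus.

7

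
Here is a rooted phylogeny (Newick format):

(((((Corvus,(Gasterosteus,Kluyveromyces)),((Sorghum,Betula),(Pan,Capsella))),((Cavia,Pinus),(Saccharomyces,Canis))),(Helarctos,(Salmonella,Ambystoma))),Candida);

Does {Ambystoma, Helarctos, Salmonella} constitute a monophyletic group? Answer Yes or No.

Yes

The most recent common ancestor of these taxa subtends (Helarctos,(Salmonella,Ambystoma)).
That clade has exactly 3 tips — every listed taxon and nothing else — so the group is monophyletic.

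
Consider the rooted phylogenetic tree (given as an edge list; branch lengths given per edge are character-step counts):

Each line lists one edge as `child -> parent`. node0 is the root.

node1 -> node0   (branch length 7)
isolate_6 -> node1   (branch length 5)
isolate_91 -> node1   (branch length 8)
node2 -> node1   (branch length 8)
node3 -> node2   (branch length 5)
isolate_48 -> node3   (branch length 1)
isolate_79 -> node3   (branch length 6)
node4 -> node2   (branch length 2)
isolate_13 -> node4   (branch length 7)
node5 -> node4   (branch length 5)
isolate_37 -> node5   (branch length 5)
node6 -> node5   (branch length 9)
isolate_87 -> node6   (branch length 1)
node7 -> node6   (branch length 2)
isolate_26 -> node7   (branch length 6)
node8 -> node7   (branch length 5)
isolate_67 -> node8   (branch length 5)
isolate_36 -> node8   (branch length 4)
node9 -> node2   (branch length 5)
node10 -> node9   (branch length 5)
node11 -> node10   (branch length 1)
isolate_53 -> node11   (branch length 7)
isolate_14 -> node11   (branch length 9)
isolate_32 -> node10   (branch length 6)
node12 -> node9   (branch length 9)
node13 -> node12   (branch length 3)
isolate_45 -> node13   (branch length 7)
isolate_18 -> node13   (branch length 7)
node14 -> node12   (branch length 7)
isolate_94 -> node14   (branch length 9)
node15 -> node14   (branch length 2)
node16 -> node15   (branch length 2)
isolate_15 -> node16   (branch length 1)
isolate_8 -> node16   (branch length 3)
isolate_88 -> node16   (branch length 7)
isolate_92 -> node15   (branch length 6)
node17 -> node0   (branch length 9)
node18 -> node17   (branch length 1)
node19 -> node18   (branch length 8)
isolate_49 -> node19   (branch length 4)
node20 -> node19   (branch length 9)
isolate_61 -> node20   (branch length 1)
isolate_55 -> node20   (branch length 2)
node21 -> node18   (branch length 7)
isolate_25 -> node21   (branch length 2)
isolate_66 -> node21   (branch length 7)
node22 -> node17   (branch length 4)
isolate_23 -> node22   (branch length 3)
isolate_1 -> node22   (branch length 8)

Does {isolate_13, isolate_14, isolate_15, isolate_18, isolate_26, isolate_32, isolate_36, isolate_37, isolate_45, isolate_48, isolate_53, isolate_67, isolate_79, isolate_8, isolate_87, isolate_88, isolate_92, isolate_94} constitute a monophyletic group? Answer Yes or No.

The most recent common ancestor of these taxa subtends ((isolate_48,isolate_79),(isolate_13,(isolate_37,(isolate_87,(isolate_26,(isolate_67,isolate_36))))),(((isolate_53,isolate_14),isolate_32),((isolate_45,isolate_18),(isolate_94,((isolate_15,isolate_8,isolate_88),isolate_92))))).
That clade has exactly 18 tips — every listed taxon and nothing else — so the group is monophyletic.

Yes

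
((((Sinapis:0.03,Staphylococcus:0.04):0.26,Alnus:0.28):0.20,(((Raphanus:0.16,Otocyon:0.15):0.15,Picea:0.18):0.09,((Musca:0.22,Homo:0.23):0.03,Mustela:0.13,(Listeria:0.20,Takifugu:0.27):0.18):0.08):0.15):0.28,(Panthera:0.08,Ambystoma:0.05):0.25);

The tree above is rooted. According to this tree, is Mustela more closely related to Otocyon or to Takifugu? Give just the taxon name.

The MRCA of Mustela and Takifugu subtends ((Musca,Homo),Mustela,(Listeria,Takifugu)) (5 taxa).
The MRCA of Mustela and Otocyon subtends (((Raphanus,Otocyon),Picea),((Musca,Homo),Mustela,(Listeria,Takifugu))) (8 taxa).
The first is nested inside the second, so Mustela shares a more recent common ancestor with Takifugu.

Takifugu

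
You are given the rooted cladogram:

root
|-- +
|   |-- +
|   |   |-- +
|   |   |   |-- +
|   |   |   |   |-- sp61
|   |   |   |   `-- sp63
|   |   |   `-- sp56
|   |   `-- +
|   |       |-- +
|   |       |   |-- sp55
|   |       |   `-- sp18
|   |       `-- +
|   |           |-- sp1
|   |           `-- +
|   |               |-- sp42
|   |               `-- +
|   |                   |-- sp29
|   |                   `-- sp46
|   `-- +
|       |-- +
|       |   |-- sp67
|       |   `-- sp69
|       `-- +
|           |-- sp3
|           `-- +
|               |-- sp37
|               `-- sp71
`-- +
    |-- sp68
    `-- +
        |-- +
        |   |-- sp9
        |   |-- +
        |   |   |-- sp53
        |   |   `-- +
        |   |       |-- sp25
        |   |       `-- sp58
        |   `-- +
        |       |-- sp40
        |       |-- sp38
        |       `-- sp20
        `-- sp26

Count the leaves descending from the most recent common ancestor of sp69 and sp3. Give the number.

5

The MRCA of sp69 and sp3 is the node subtending ((sp67,sp69),(sp3,(sp37,sp71))).
That clade contains 5 terminal taxa: sp3, sp37, sp67, sp69, sp71.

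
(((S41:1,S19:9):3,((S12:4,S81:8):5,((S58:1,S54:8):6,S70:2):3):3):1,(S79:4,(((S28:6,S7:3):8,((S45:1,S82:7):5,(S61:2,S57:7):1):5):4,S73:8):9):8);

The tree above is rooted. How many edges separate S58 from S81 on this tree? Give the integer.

The MRCA of S58 and S81 is the node subtending ((S12,S81),((S58,S54),S70)).
From S58 up to that node: 3 branches. From S81 up to the same node: 2 branches. Total: 3 + 2 = 5.

5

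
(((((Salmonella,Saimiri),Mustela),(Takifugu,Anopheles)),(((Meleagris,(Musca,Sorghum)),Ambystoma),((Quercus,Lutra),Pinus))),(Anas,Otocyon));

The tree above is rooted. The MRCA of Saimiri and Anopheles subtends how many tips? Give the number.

5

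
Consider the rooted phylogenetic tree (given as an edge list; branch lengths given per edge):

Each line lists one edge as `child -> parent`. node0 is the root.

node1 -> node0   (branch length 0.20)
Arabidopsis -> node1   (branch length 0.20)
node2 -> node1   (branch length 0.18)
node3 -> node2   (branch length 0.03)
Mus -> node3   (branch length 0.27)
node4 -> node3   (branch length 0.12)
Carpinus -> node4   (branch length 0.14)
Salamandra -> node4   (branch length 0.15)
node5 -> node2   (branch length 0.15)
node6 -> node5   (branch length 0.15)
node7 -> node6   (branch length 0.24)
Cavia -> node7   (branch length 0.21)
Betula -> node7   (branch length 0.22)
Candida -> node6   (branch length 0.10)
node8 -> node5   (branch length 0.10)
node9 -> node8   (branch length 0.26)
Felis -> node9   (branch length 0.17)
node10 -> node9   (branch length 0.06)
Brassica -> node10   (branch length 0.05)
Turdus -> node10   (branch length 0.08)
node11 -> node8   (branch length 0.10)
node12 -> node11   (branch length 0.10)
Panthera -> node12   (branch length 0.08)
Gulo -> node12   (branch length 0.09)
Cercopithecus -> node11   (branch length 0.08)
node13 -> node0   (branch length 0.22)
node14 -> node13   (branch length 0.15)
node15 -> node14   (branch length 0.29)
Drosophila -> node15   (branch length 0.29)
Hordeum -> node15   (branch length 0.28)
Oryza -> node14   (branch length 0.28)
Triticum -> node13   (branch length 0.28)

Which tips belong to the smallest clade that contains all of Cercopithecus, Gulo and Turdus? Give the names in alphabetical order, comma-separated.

Brassica, Cercopithecus, Felis, Gulo, Panthera, Turdus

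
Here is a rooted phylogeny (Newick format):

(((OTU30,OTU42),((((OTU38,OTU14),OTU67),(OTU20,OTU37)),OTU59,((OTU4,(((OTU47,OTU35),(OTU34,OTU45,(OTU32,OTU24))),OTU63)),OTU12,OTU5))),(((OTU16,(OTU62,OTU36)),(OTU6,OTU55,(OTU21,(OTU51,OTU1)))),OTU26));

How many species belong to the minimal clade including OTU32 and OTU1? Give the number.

27

The MRCA of OTU32 and OTU1 is the root, so the clade is the entire tree.
That clade contains 27 terminal taxa: OTU1, OTU12, OTU14, OTU16, OTU20, OTU21, OTU24, OTU26, OTU30, OTU32, OTU34, OTU35, OTU36, OTU37, OTU38, OTU4, OTU42, OTU45, OTU47, OTU5, OTU51, OTU55, OTU59, OTU6, OTU62, OTU63, OTU67.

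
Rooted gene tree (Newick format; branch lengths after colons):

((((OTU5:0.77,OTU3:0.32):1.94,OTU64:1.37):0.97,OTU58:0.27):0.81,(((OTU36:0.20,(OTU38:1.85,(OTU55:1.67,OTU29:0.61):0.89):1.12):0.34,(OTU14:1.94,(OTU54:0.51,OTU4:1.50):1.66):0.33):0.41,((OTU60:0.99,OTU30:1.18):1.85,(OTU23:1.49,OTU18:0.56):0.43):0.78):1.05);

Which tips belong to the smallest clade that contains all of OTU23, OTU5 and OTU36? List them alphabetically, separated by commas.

Tracing OTU23: it sits inside (OTU23,OTU18).
Tracing OTU5: it sits inside (OTU5,OTU3).
Tracing OTU36: it sits inside (OTU36,(OTU38,(OTU55,OTU29))).
The smallest clade enclosing all 3 is the whole tree (their MRCA is the root), so the answer is all 15 tips in alphabetical order.

OTU14, OTU18, OTU23, OTU29, OTU3, OTU30, OTU36, OTU38, OTU4, OTU5, OTU54, OTU55, OTU58, OTU60, OTU64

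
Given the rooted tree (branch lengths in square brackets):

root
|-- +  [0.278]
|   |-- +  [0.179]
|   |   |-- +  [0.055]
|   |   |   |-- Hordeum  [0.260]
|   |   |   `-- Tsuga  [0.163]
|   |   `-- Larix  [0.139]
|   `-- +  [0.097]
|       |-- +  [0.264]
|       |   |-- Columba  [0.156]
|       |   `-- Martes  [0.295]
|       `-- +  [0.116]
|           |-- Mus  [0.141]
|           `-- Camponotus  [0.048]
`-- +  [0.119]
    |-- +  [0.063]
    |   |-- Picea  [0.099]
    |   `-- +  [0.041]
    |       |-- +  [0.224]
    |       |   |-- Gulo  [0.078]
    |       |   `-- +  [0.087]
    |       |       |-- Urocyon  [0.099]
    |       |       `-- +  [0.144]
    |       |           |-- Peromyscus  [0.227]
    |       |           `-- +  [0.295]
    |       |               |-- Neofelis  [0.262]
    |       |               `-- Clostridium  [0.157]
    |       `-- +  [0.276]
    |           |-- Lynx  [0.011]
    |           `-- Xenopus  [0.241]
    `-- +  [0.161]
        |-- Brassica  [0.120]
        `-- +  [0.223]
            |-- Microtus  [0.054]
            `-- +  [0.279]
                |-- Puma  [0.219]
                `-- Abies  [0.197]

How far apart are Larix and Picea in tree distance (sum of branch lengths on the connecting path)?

0.877

The path runs Larix → … → MRCA → … → Picea; the MRCA is the root of the tree.
Branch lengths along that path: 0.139 + 0.179 + 0.278 + 0.119 + 0.063 + 0.099 = 0.877.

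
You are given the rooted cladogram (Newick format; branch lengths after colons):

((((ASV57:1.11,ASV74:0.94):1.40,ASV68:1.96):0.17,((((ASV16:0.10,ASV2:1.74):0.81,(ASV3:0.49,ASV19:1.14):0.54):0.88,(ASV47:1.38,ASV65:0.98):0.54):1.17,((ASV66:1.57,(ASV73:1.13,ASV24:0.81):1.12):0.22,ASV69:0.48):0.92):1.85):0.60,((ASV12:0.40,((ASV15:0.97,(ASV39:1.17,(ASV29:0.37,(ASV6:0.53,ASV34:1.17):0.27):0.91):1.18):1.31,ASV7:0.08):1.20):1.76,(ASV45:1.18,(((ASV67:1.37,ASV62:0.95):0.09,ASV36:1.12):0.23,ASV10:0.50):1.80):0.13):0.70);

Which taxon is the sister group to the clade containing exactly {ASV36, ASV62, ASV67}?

ASV10

The clade containing exactly {ASV36, ASV62, ASV67} attaches to the tree at the node subtending (((ASV67,ASV62),ASV36),ASV10).
The other lineage descending from that same node — the sister group — is the single tip ASV10.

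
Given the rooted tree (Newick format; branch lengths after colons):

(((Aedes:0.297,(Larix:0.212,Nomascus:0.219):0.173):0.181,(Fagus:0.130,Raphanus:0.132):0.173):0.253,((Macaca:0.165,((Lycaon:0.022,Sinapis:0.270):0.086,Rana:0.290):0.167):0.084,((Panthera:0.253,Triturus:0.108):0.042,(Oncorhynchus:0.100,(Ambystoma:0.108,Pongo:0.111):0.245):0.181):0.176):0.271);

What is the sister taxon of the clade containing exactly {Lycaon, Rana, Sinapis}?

The clade containing exactly {Lycaon, Rana, Sinapis} attaches to the tree at the node subtending (Macaca,((Lycaon,Sinapis),Rana)).
The other lineage descending from that same node — the sister group — is the single tip Macaca.

Macaca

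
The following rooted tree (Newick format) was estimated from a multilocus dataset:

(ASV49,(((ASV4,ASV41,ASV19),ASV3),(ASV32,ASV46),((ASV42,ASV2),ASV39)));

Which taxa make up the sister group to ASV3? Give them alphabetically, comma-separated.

ASV19, ASV4, ASV41

ASV3 attaches to the tree at the node subtending ((ASV4,ASV41,ASV19),ASV3).
The other lineage descending from that same node — the sister group — is (ASV4,ASV41,ASV19); its 3 tips in alphabetical order are the answer.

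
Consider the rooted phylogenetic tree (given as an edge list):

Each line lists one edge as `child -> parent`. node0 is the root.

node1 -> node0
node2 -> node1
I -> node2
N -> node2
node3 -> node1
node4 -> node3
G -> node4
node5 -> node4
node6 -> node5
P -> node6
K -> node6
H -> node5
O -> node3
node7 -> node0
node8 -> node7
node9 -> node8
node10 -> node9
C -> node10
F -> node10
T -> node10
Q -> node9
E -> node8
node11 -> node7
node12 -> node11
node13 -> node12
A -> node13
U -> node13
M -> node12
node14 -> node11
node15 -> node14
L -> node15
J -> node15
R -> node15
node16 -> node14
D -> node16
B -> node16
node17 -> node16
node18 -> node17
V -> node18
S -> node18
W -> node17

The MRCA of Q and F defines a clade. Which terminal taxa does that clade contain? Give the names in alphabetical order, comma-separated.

Tracing Q: it sits inside ((C,F,T),Q).
Tracing F: it sits inside (C,F,T).
The smallest clade enclosing both is ((C,F,T),Q); the answer is its 4 terminal taxa in alphabetical order.

C, F, Q, T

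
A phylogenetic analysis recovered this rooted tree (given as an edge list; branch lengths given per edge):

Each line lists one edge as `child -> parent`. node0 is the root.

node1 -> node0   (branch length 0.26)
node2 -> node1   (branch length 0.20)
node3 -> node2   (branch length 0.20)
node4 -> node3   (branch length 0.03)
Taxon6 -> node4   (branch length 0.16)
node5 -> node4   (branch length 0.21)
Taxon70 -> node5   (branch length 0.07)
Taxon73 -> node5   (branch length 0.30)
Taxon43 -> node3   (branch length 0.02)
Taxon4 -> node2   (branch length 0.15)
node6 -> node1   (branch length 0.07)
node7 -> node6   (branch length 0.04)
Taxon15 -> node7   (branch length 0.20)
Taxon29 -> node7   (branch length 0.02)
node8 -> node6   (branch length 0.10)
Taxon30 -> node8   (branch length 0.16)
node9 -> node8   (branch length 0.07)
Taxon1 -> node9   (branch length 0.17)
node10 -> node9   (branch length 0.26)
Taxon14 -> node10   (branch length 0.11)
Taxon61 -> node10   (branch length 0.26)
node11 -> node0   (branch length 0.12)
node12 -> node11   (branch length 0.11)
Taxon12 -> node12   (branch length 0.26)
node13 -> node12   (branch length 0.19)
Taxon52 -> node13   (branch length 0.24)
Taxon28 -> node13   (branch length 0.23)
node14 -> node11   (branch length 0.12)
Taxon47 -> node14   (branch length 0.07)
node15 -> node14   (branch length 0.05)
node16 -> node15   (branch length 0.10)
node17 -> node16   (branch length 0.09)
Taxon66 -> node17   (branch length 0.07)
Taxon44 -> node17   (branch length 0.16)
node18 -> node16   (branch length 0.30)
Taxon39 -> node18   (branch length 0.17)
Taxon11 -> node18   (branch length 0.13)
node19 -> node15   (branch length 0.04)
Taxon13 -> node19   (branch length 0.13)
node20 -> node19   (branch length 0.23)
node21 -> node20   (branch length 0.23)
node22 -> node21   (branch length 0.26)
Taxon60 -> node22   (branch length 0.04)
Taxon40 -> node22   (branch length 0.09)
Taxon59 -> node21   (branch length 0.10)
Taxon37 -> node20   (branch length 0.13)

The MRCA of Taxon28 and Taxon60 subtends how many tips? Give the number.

13

The MRCA of Taxon28 and Taxon60 is the node subtending ((Taxon12,(Taxon52,Taxon28)),(Taxon47,(((Taxon66,Taxon44),(Taxon39,Taxon11)),(Taxon13,(((Taxon60,Taxon40),Taxon59),Taxon37))))).
That clade contains 13 terminal taxa: Taxon11, Taxon12, Taxon13, Taxon28, Taxon37, Taxon39, Taxon40, Taxon44, Taxon47, Taxon52, Taxon59, Taxon60, Taxon66.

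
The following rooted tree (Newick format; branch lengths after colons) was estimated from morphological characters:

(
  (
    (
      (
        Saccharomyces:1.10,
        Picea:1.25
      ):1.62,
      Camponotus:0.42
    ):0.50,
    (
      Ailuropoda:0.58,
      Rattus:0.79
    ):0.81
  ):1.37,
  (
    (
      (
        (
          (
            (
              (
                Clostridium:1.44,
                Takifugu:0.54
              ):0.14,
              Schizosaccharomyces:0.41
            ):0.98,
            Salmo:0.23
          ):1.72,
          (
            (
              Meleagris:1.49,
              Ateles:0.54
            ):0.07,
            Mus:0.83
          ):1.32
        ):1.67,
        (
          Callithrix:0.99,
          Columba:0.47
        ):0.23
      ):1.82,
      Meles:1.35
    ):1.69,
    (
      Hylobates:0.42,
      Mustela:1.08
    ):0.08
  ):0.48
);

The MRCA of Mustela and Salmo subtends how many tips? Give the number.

The MRCA of Mustela and Salmo is the node subtending (((((((Clostridium,Takifugu),Schizosaccharomyces),Salmo),((Meleagris,Ateles),Mus)),(Callithrix,Columba)),Meles),(Hylobates,Mustela)).
That clade contains 12 terminal taxa: Ateles, Callithrix, Clostridium, Columba, Hylobates, Meleagris, Meles, Mus, Mustela, Salmo, Schizosaccharomyces, Takifugu.

12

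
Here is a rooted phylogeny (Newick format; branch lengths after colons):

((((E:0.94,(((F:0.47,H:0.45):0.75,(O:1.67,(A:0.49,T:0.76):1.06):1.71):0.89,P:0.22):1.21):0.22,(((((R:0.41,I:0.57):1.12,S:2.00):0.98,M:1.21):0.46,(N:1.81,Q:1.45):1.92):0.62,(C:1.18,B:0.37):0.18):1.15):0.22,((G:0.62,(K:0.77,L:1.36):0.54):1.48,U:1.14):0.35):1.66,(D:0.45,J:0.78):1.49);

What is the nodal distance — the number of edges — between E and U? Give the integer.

The MRCA of E and U is the node subtending (((E,(((F,H),(O,(A,T))),P)),(((((R,I),S),M),(N,Q)),(C,B))),((G,(K,L)),U)).
From E up to that node: 3 branches. From U up to the same node: 2 branches. Total: 3 + 2 = 5.

5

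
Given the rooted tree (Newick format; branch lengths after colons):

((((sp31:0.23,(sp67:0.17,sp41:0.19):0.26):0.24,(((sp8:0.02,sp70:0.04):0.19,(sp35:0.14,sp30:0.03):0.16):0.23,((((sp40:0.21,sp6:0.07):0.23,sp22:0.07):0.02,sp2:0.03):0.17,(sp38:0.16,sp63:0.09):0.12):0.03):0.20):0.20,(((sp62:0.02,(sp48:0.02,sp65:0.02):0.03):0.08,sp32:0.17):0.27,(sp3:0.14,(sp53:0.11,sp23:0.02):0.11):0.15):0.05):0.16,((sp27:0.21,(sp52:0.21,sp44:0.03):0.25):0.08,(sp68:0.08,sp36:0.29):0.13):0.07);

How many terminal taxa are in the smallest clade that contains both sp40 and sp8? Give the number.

10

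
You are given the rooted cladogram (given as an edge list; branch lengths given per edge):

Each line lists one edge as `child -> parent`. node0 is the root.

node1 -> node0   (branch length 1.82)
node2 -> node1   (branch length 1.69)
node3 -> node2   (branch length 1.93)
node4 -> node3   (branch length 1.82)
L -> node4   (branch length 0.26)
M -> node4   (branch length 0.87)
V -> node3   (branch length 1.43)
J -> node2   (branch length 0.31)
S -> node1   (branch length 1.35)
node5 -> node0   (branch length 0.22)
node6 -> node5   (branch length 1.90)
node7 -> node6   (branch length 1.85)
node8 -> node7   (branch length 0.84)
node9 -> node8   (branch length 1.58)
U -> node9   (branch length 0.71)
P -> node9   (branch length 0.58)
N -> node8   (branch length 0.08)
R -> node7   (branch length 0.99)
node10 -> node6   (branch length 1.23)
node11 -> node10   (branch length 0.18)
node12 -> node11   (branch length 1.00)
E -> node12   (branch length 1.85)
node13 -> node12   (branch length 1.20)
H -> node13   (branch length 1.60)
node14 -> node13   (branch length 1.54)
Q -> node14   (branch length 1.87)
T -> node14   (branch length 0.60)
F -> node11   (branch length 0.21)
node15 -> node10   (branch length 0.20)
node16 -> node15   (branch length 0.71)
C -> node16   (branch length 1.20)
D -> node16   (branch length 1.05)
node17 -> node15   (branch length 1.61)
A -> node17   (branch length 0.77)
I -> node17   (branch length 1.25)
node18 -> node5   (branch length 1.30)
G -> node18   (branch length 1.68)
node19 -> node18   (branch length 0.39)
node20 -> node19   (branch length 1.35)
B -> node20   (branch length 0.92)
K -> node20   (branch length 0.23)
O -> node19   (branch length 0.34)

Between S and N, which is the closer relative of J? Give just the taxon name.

S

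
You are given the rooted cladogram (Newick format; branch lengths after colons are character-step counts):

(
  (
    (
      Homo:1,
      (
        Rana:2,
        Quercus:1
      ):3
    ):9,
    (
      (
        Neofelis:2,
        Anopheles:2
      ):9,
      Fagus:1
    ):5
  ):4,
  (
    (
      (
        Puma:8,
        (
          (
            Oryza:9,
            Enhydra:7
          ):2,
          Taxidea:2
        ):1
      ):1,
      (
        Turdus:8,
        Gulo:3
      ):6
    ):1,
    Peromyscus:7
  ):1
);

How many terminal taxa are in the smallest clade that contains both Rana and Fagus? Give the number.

The MRCA of Rana and Fagus is the node subtending ((Homo,(Rana,Quercus)),((Neofelis,Anopheles),Fagus)).
That clade contains 6 terminal taxa: Anopheles, Fagus, Homo, Neofelis, Quercus, Rana.

6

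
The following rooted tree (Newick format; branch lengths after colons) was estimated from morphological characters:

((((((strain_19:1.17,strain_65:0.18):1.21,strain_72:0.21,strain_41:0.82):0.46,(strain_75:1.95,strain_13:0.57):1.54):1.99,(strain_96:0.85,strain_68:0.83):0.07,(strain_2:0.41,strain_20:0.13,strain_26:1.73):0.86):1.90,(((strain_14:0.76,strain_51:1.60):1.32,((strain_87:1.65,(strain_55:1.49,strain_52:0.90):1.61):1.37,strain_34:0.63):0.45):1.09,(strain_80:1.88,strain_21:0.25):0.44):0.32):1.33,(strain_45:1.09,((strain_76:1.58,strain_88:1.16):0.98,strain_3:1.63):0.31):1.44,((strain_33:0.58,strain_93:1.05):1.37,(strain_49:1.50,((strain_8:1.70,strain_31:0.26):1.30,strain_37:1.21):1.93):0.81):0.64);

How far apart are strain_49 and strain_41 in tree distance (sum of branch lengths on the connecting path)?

The path runs strain_49 → … → MRCA → … → strain_41; the MRCA is the root of the tree.
Branch lengths along that path: 1.50 + 0.81 + 0.64 + 1.33 + 1.90 + 1.99 + 0.46 + 0.82 = 9.45.

9.45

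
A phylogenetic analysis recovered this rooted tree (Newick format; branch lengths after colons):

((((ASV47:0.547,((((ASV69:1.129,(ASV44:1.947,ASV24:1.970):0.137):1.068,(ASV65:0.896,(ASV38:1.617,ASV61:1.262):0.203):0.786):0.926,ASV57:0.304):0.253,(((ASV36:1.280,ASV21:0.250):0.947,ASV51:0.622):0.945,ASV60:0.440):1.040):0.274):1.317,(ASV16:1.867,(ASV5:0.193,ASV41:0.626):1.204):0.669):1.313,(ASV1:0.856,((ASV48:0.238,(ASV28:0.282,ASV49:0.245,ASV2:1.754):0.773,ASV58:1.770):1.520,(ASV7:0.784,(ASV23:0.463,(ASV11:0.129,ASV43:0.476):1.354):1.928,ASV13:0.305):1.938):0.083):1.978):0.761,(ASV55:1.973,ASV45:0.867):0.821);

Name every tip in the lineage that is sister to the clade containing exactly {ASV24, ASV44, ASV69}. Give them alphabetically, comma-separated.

The clade containing exactly {ASV24, ASV44, ASV69} attaches to the tree at the node subtending ((ASV69,(ASV44,ASV24)),(ASV65,(ASV38,ASV61))).
The other lineage descending from that same node — the sister group — is (ASV65,(ASV38,ASV61)); its 3 tips in alphabetical order are the answer.

ASV38, ASV61, ASV65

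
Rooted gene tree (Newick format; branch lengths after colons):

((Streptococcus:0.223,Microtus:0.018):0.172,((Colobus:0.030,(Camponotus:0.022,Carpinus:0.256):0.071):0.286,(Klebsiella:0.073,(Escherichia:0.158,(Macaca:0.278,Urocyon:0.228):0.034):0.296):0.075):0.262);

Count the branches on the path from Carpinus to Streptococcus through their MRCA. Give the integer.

The MRCA of Carpinus and Streptococcus is the root of the tree.
From Carpinus up to that node: 4 branches. From Streptococcus up to the same node: 2 branches. Total: 4 + 2 = 6.

6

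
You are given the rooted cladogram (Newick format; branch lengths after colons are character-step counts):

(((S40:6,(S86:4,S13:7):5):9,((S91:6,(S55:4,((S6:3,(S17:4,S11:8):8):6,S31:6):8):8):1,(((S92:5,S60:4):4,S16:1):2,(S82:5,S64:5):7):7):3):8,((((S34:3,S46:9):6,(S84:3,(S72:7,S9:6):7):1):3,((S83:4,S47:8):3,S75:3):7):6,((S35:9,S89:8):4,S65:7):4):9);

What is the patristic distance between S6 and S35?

The path runs S6 → … → MRCA → … → S35; the MRCA is the root of the tree.
Branch lengths along that path: 3 + 6 + 8 + 8 + 1 + 3 + 8 + 9 + 4 + 4 + 9 = 63.

63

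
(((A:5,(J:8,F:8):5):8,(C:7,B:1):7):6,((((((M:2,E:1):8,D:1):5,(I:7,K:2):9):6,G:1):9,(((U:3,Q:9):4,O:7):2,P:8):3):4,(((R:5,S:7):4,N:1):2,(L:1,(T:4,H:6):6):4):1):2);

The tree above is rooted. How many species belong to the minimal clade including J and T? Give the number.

21

The MRCA of J and T is the root, so the clade is the entire tree.
That clade contains 21 terminal taxa: A, B, C, D, E, F, G, H, I, J, K, L, M, N, O, P, Q, R, S, T, U.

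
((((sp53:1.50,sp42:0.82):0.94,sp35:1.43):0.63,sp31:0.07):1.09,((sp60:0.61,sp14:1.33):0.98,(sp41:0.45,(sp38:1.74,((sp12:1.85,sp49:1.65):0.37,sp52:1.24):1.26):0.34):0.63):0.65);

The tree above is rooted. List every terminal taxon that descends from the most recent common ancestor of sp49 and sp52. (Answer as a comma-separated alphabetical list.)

Tracing sp49: it sits inside (sp12,sp49).
Tracing sp52: it sits inside ((sp12,sp49),sp52).
The smallest clade enclosing both is ((sp12,sp49),sp52); the answer is its 3 terminal taxa in alphabetical order.

sp12, sp49, sp52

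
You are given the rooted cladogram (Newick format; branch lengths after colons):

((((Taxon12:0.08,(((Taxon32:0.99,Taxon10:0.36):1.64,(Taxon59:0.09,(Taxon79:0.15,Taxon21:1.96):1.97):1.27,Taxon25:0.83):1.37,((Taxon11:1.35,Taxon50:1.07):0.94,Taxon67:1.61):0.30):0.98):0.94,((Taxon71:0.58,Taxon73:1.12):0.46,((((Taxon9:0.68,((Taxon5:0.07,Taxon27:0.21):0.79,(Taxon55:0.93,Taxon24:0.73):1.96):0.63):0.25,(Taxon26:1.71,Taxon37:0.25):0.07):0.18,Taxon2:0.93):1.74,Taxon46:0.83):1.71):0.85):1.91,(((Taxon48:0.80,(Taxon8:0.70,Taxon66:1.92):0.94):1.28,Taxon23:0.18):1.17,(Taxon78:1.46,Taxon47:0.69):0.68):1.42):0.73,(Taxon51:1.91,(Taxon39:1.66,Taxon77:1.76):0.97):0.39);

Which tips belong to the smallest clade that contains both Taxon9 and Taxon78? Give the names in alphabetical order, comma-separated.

Taxon10, Taxon11, Taxon12, Taxon2, Taxon21, Taxon23, Taxon24, Taxon25, Taxon26, Taxon27, Taxon32, Taxon37, Taxon46, Taxon47, Taxon48, Taxon5, Taxon50, Taxon55, Taxon59, Taxon66, Taxon67, Taxon71, Taxon73, Taxon78, Taxon79, Taxon8, Taxon9

Tracing Taxon9: it sits inside (Taxon9,((Taxon5,Taxon27),(Taxon55,Taxon24))).
Tracing Taxon78: it sits inside (Taxon78,Taxon47).
The smallest clade enclosing both is (((Taxon12,(((Taxon32,Taxon10),(Taxon59,(Taxon79,Taxon21)),Taxon25),((Taxon11,Taxon50),Taxon67))),((Taxon71,Taxon73),((((Taxon9,((Taxon5,Taxon27),(Taxon55,Taxon24))),(Taxon26,Taxon37)),Taxon2),Taxon46))),(((Taxon48,(Taxon8,Taxon66)),Taxon23),(Taxon78,Taxon47))); the answer is its 27 terminal taxa in alphabetical order.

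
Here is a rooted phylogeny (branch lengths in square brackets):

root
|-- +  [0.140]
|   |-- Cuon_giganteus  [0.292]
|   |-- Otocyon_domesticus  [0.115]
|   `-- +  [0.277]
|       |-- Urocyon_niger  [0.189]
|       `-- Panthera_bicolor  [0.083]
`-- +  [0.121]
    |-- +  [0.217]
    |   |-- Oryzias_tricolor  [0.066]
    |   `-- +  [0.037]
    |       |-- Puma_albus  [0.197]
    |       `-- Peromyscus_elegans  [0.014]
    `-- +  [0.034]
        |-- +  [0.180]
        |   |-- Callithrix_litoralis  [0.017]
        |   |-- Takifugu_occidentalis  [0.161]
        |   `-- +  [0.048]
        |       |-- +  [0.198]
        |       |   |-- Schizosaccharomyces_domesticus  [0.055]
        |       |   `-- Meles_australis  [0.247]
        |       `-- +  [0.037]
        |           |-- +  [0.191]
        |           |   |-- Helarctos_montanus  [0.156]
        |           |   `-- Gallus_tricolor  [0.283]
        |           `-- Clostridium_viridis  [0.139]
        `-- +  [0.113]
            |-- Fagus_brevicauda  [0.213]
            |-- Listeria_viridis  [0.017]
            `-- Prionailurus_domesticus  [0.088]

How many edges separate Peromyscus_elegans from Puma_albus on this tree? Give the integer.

The MRCA of Peromyscus_elegans and Puma_albus is the node subtending (Puma_albus,Peromyscus_elegans).
From Peromyscus_elegans up to that node: 1 branch. From Puma_albus up to the same node: 1 branch. Total: 1 + 1 = 2.

2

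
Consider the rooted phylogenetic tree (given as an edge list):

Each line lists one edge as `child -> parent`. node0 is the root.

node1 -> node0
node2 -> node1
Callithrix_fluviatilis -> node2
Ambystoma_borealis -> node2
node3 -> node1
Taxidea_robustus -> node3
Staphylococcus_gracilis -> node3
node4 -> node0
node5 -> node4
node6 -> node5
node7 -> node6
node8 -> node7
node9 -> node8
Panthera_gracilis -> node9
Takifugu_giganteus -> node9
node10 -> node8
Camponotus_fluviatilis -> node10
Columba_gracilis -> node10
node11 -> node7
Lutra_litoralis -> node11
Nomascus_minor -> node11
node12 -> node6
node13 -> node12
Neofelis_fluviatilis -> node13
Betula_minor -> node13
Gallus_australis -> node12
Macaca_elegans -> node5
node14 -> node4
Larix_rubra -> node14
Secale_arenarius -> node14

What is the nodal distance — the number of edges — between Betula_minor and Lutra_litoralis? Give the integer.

6

The MRCA of Betula_minor and Lutra_litoralis is the node subtending ((((Panthera_gracilis,Takifugu_giganteus),(Camponotus_fluviatilis,Columba_gracilis)),(Lutra_litoralis,Nomascus_minor)),((Neofelis_fluviatilis,Betula_minor),Gallus_australis)).
From Betula_minor up to that node: 3 branches. From Lutra_litoralis up to the same node: 3 branches. Total: 3 + 3 = 6.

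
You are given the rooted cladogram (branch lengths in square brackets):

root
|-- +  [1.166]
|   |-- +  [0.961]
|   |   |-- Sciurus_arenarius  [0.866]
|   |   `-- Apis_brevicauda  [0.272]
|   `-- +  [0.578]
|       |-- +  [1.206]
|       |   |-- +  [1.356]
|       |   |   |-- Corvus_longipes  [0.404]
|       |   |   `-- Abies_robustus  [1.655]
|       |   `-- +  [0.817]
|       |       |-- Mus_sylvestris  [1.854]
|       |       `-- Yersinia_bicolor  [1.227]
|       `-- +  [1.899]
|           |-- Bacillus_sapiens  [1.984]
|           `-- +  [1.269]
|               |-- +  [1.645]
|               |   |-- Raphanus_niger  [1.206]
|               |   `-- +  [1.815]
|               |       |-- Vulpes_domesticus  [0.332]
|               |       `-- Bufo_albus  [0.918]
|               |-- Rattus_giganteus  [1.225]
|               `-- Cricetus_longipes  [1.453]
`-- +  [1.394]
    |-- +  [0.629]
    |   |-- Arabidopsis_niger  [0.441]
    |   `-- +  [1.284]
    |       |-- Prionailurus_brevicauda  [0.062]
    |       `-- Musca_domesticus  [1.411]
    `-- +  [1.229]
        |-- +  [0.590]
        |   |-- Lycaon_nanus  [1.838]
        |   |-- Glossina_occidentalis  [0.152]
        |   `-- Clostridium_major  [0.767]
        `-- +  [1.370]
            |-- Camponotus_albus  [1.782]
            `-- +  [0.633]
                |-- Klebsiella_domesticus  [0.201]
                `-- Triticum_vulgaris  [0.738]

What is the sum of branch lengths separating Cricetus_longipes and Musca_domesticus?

11.083

The path runs Cricetus_longipes → … → MRCA → … → Musca_domesticus; the MRCA is the root of the tree.
Branch lengths along that path: 1.453 + 1.269 + 1.899 + 0.578 + 1.166 + 1.394 + 0.629 + 1.284 + 1.411 = 11.083.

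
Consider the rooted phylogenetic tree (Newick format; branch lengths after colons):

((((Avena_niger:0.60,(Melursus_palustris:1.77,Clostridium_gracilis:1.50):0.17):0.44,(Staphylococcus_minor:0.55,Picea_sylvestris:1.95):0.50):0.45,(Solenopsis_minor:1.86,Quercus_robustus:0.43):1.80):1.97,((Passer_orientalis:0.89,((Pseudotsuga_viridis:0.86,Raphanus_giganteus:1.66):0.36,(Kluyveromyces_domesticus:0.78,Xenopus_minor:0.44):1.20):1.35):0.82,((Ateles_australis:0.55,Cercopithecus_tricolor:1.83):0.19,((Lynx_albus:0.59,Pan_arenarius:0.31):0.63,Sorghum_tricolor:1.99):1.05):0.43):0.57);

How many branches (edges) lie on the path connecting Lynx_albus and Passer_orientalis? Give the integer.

6

The MRCA of Lynx_albus and Passer_orientalis is the node subtending ((Passer_orientalis,((Pseudotsuga_viridis,Raphanus_giganteus),(Kluyveromyces_domesticus,Xenopus_minor))),((Ateles_australis,Cercopithecus_tricolor),((Lynx_albus,Pan_arenarius),Sorghum_tricolor))).
From Lynx_albus up to that node: 4 branches. From Passer_orientalis up to the same node: 2 branches. Total: 4 + 2 = 6.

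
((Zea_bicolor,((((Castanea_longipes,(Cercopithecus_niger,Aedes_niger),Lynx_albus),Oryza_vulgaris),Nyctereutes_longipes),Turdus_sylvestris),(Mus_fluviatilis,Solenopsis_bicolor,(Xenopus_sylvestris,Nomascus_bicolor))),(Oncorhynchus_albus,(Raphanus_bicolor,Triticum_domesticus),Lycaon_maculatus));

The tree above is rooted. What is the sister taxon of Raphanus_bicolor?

Triticum_domesticus

Raphanus_bicolor attaches to the tree at the node subtending (Raphanus_bicolor,Triticum_domesticus).
The other lineage descending from that same node — the sister group — is the single tip Triticum_domesticus.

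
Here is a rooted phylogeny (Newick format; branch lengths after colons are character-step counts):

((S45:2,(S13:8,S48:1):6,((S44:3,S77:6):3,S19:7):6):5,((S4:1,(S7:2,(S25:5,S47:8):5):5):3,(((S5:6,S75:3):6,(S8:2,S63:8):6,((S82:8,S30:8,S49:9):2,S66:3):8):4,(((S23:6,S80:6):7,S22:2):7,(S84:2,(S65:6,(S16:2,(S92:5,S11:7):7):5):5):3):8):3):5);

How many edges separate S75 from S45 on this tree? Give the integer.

The MRCA of S75 and S45 is the root of the tree.
From S75 up to that node: 5 branches. From S45 up to the same node: 2 branches. Total: 5 + 2 = 7.

7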